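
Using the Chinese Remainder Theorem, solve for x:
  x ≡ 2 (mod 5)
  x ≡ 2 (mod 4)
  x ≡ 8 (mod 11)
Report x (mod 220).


Moduli 5, 4, 11 are pairwise coprime; by CRT there is a unique solution modulo M = 5 · 4 · 11 = 220.
Solve pairwise, accumulating the modulus:
  Start with x ≡ 2 (mod 5).
  Combine with x ≡ 2 (mod 4): since gcd(5, 4) = 1, we get a unique residue mod 20.
    Write x = 2 + 5·t and substitute into x ≡ 2 (mod 4): 5·t ≡ 2 − 2 = 0 (mod 4).
    Reduce coefficients mod 4: 1·t ≡ 0 (mod 4).
    So t ≡ 0 (mod 4).
    Then x = 2 + 5·0 = 2, valid modulo lcm(5, 4) = 20: x ≡ 2 (mod 20).
  Combine with x ≡ 8 (mod 11): since gcd(20, 11) = 1, we get a unique residue mod 220.
    Write x = 2 + 20·t and substitute into x ≡ 8 (mod 11): 20·t ≡ 8 − 2 = 6 (mod 11).
    Reduce coefficients mod 11: 9·t ≡ 6 (mod 11).
    The inverse of 9 mod 11 is 5 (since 9·5 = 45 = 4·11 + 1), so t ≡ 5·6 = 30 ≡ 8 (mod 11).
    Then x = 2 + 20·8 = 162, valid modulo lcm(20, 11) = 220: x ≡ 162 (mod 220).
Verify: 162 mod 5 = 2 ✓, 162 mod 4 = 2 ✓, 162 mod 11 = 8 ✓.

x ≡ 162 (mod 220).


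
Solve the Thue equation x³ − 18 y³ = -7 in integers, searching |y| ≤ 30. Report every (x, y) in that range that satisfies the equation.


The equation is x³ - 18y³ = -7. For fixed y, x³ = 18·y³ − 7, so a solution requires the RHS to be a perfect cube.
Strategy: iterate y from -30 to 30, compute RHS = 18·y³ − 7, and check whether it is a (positive or negative) perfect cube.
Check small values of y:
  y = 0: RHS = -7 is not a perfect cube.
  y = 1: RHS = 11 is not a perfect cube.
  y = -1: RHS = -25 is not a perfect cube.
  y = 2: RHS = 137 is not a perfect cube.
  y = -2: RHS = -151 is not a perfect cube.
  y = 3: RHS = 479 is not a perfect cube.
  y = -3: RHS = -493 is not a perfect cube.
Continuing the search up to |y| = 30 finds no solutions either.
No (x, y) in the scanned range satisfies the equation.

No integer solutions with |y| ≤ 30.


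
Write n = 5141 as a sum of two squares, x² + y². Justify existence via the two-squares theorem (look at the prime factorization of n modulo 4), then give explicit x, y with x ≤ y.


Step 1: Factor n = 5141 = 53 · 97.
Step 2: Check the mod-4 condition on each prime factor: 53 ≡ 1 (mod 4), exponent 1; 97 ≡ 1 (mod 4), exponent 1.
All primes ≡ 3 (mod 4) appear to even exponent (or don't appear), so by the two-squares theorem n IS expressible as a sum of two squares.
Step 3: Build a representation. Here n = 53 · 97 is a product of primes ≡ 1 (mod 4). Each prime p ≡ 1 (mod 4) is itself a sum of two squares; find a² by testing p − a² for a perfect square:
  53: 53 − 1² = 52, 53 − 2² = 49 = 7² ⇒ 53 = 2² + 7².
  97: 97 − 1² = 96, 97 − 2² = 93, 97 − 3² = 88, 97 − 4² = 81 = 9² ⇒ 97 = 4² + 9².
  Combine using the Brahmagupta–Fibonacci identity (a² + b²)(c² + d²) = (ac − bd)² + (ad + bc)² = (ac + bd)² + (ad − bc)²:
  53 · 97 = 5141: from (2² + 7²)(4² + 9²), take (2·4 − 7·9, 2·9 + 7·4) = (8 − 63, 18 + 28) = (-55, 46); dropping signs (only squares matter) gives (55, 46); check 55² + 46² = 3025 + 2116 = 5141 ✓.
Step 4: Order so x ≤ y and verify: 46² + 55² = 2116 + 3025 = 5141 = n. ✓

n = 5141 = 46² + 55² (one valid representation with x ≤ y).


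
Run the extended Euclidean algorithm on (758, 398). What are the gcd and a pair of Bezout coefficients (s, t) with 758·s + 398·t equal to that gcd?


Euclidean algorithm on (758, 398) — divide until remainder is 0:
  758 = 1 · 398 + 360
  398 = 1 · 360 + 38
  360 = 9 · 38 + 18
  38 = 2 · 18 + 2
  18 = 9 · 2 + 0
gcd(758, 398) = 2.
Track Bezout coefficients alongside the remainders: start with r₀ = 758 = a·1 + b·0 (s = 1, t = 0) and r₁ = 398 = a·0 + b·1 (s = 0, t = 1); each new remainder r_{k+1} = r_{k-1} − q_k·r_k inherits s_{k+1} = s_{k-1} − q_k·s_k, t_{k+1} = t_{k-1} − q_k·t_k, so r_k = a·s_k + b·t_k at every step:
  q = 1: r = 360, s = 1 − 1·0 = 1, t = 0 − 1·1 = -1  (check: 758·1 + 398·(-1) = 360)
  q = 1: r = 38, s = 0 − 1·1 = -1, t = 1 − 1·(-1) = 2  (check: 758·(-1) + 398·2 = 38)
  q = 9: r = 18, s = 1 − 9·(-1) = 10, t = -1 − 9·2 = -19  (check: 758·10 + 398·(-19) = 18)
  q = 2: r = 2, s = -1 − 2·10 = -21, t = 2 − 2·(-19) = 40  (check: 758·(-21) + 398·40 = 2)
The row with r = 2 (the gcd) gives the Bezout coefficients s = -21, t = 40.
Result: 758 · (-21) + 398 · (40) = 2.

gcd(758, 398) = 2; s = -21, t = 40 (check: 758·(-21) + 398·40 = 2).


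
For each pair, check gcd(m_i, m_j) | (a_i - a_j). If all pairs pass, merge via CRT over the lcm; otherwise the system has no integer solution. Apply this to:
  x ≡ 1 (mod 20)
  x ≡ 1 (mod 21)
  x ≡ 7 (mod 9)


Moduli 20, 21, 9 are not pairwise coprime, so CRT works modulo lcm(m_i) when all pairwise compatibility conditions hold.
Pairwise compatibility: gcd(m_i, m_j) must divide a_i - a_j for every pair.
Merge one congruence at a time:
  Start: x ≡ 1 (mod 20).
  Combine with x ≡ 1 (mod 21): gcd(20, 21) = 1; 1 - 1 = 0, which IS divisible by 1, so compatible.
    Write x = 1 + 20·t and substitute into x ≡ 1 (mod 21): 20·t ≡ 1 − 1 = 0 (mod 21).
    The inverse of 20 mod 21 is 20 (since 20·20 = 400 = 19·21 + 1), so t ≡ 20·0 = 0 ≡ 0 (mod 21).
    Then x = 1 + 20·0 = 1, valid modulo lcm(20, 21) = 420: x ≡ 1 (mod 420).
  Combine with x ≡ 7 (mod 9): gcd(420, 9) = 3; 7 - 1 = 6, which IS divisible by 3, so compatible.
    Write x = 1 + 420·t and substitute into x ≡ 7 (mod 9): 420·t ≡ 7 − 1 = 6 (mod 9).
    Divide the congruence (and modulus) by g = 3: 140·t ≡ 2 (mod 3).
    Reduce coefficients mod 3: 2·t ≡ 2 (mod 3).
    The inverse of 2 mod 3 is 2 (since 2·2 = 4 = 1·3 + 1), so t ≡ 2·2 = 4 ≡ 1 (mod 3).
    Then x = 1 + 420·1 = 421, valid modulo lcm(420, 9) = 1260: x ≡ 421 (mod 1260).
Verify: 421 mod 20 = 1, 421 mod 21 = 1, 421 mod 9 = 7.

x ≡ 421 (mod 1260).


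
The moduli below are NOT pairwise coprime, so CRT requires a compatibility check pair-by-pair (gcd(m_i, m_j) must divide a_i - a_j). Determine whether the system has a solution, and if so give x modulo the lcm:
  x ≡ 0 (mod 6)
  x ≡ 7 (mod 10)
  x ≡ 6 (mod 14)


Moduli 6, 10, 14 are not pairwise coprime, so CRT works modulo lcm(m_i) when all pairwise compatibility conditions hold.
Pairwise compatibility: gcd(m_i, m_j) must divide a_i - a_j for every pair.
Merge one congruence at a time:
  Start: x ≡ 0 (mod 6).
  Combine with x ≡ 7 (mod 10): gcd(6, 10) = 2, and 7 - 0 = 7 is NOT divisible by 2.
    ⇒ system is inconsistent (no integer solution).

No solution (the system is inconsistent).


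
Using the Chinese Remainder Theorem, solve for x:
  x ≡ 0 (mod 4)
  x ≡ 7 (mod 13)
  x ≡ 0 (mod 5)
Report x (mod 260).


Moduli 4, 13, 5 are pairwise coprime; by CRT there is a unique solution modulo M = 4 · 13 · 5 = 260.
Solve pairwise, accumulating the modulus:
  Start with x ≡ 0 (mod 4).
  Combine with x ≡ 7 (mod 13): since gcd(4, 13) = 1, we get a unique residue mod 52.
    Write x = 0 + 4·t and substitute into x ≡ 7 (mod 13): 4·t ≡ 7 − 0 = 7 (mod 13).
    The inverse of 4 mod 13 is 10 (since 4·10 = 40 = 3·13 + 1), so t ≡ 10·7 = 70 ≡ 5 (mod 13).
    Then x = 0 + 4·5 = 20, valid modulo lcm(4, 13) = 52: x ≡ 20 (mod 52).
  Combine with x ≡ 0 (mod 5): since gcd(52, 5) = 1, we get a unique residue mod 260.
    Write x = 20 + 52·t and substitute into x ≡ 0 (mod 5): 52·t ≡ 0 − 20 = -20 (mod 5).
    Reduce coefficients mod 5: 2·t ≡ 0 (mod 5).
    The inverse of 2 mod 5 is 3 (since 2·3 = 6 = 1·5 + 1), so t ≡ 3·0 = 0 ≡ 0 (mod 5).
    Then x = 20 + 52·0 = 20, valid modulo lcm(52, 5) = 260: x ≡ 20 (mod 260).
Verify: 20 mod 4 = 0 ✓, 20 mod 13 = 7 ✓, 20 mod 5 = 0 ✓.

x ≡ 20 (mod 260).


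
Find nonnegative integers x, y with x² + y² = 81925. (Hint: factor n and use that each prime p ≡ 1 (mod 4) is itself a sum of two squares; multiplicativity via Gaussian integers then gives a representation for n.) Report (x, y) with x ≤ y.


Step 1: Factor n = 81925 = 5^2 · 29 · 113.
Step 2: Check the mod-4 condition on each prime factor: 5 ≡ 1 (mod 4), exponent 2; 29 ≡ 1 (mod 4), exponent 1; 113 ≡ 1 (mod 4), exponent 1.
All primes ≡ 3 (mod 4) appear to even exponent (or don't appear), so by the two-squares theorem n IS expressible as a sum of two squares.
Step 3: Build a representation. Group n = k² · m with k = 5 and m = 29 · 113 = 3277 (a product of primes ≡ 1 (mod 4)); a representation of m scales to one of n via (k·x)² + (k·y)² = k²(x² + y²). Each prime p ≡ 1 (mod 4) is itself a sum of two squares; find a² by testing p − a² for a perfect square:
  29: 29 − 1² = 28, 29 − 2² = 25 = 5² ⇒ 29 = 2² + 5².
  113: 113 − 1² = 112, 113 − 2² = 109, 113 − 3² = 104, 113 − 4² = 97, 113 − 5² = 88, 113 − 6² = 77, 113 − 7² = 64 = 8² ⇒ 113 = 7² + 8².
  Combine using the Brahmagupta–Fibonacci identity (a² + b²)(c² + d²) = (ac − bd)² + (ad + bc)² = (ac + bd)² + (ad − bc)²:
  29 · 113 = 3277: from (2² + 5²)(7² + 8²), take (2·7 − 5·8, 2·8 + 5·7) = (14 − 40, 16 + 35) = (-26, 51); dropping signs (only squares matter) gives (26, 51); check 26² + 51² = 676 + 2601 = 3277 ✓.
  Scale by k = 5: (5·26, 5·51) = (130, 255).
Step 4: Order so x ≤ y and verify: 130² + 255² = 16900 + 65025 = 81925 = n. ✓

n = 81925 = 130² + 255² (one valid representation with x ≤ y).


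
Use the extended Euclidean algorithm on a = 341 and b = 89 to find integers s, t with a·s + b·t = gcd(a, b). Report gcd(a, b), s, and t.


Euclidean algorithm on (341, 89) — divide until remainder is 0:
  341 = 3 · 89 + 74
  89 = 1 · 74 + 15
  74 = 4 · 15 + 14
  15 = 1 · 14 + 1
  14 = 14 · 1 + 0
gcd(341, 89) = 1.
Track Bezout coefficients alongside the remainders: start with r₀ = 341 = a·1 + b·0 (s = 1, t = 0) and r₁ = 89 = a·0 + b·1 (s = 0, t = 1); each new remainder r_{k+1} = r_{k-1} − q_k·r_k inherits s_{k+1} = s_{k-1} − q_k·s_k, t_{k+1} = t_{k-1} − q_k·t_k, so r_k = a·s_k + b·t_k at every step:
  q = 3: r = 74, s = 1 − 3·0 = 1, t = 0 − 3·1 = -3  (check: 341·1 + 89·(-3) = 74)
  q = 1: r = 15, s = 0 − 1·1 = -1, t = 1 − 1·(-3) = 4  (check: 341·(-1) + 89·4 = 15)
  q = 4: r = 14, s = 1 − 4·(-1) = 5, t = -3 − 4·4 = -19  (check: 341·5 + 89·(-19) = 14)
  q = 1: r = 1, s = -1 − 1·5 = -6, t = 4 − 1·(-19) = 23  (check: 341·(-6) + 89·23 = 1)
The row with r = 1 (the gcd) gives the Bezout coefficients s = -6, t = 23.
Result: 341 · (-6) + 89 · (23) = 1.

gcd(341, 89) = 1; s = -6, t = 23 (check: 341·(-6) + 89·23 = 1).


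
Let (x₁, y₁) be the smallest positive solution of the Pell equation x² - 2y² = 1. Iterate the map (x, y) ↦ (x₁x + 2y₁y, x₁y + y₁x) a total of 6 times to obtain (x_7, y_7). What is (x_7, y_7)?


Step 1: Find the fundamental solution (x₁, y₁) of x² - 2y² = 1.
  Expand √2 as a continued fraction. a₀ = ⌊√2⌋ = 1; iterate m_{k+1} = d_k·a_k − m_k, d_{k+1} = (2 − m_{k+1}²)/d_k, a_{k+1} = ⌊(a₀ + m_{k+1})/d_{k+1}⌋ (starting m₀ = 0, d₀ = 1), with convergents p_k = a_k·p_{k-1} + p_{k-2}, q_k = a_k·q_{k-1} + q_{k-2} (p₋₁ = 1, q₋₁ = 0):
  k = 0: a₀ = 1; p₀/q₀ = 1/1; p₀² − 2·q₀² = 1 − 2 = -1.
  k = 1: m = 1, d = 1, a = ⌊(1 + 1)/1⌋ = 2; p/q = (2·1 + 1)/(2·1 + 0) = 3/2; p² − 2·q² = 9 − 8 = 1.
  The first convergent with p² − 2·q² = 1 gives the fundamental solution (x₁, y₁) = (3, 2).
Step 2: Apply the recurrence (x_{n+1}, y_{n+1}) = (x₁x_n + 2y₁y_n, x₁y_n + y₁x_n) repeatedly.
  From (x_1, y_1) = (3, 2): x_2 = 3·3 + 2·2·2 = 17; y_2 = 3·2 + 2·3 = 12.
  From (x_2, y_2) = (17, 12): x_3 = 3·17 + 2·2·12 = 99; y_3 = 3·12 + 2·17 = 70.
  From (x_3, y_3) = (99, 70): x_4 = 3·99 + 2·2·70 = 577; y_4 = 3·70 + 2·99 = 408.
  From (x_4, y_4) = (577, 408): x_5 = 3·577 + 2·2·408 = 3363; y_5 = 3·408 + 2·577 = 2378.
  From (x_5, y_5) = (3363, 2378): x_6 = 3·3363 + 2·2·2378 = 19601; y_6 = 3·2378 + 2·3363 = 13860.
  From (x_6, y_6) = (19601, 13860): x_7 = 3·19601 + 2·2·13860 = 114243; y_7 = 3·13860 + 2·19601 = 80782.
Step 3: Verify x_7² - 2·y_7² = 13051463049 - 13051463048 = 1 (should be 1). ✓

(x_1, y_1) = (3, 2); (x_7, y_7) = (114243, 80782).


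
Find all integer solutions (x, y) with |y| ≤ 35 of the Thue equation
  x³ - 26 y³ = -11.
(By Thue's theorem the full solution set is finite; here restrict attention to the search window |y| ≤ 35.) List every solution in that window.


The equation is x³ - 26y³ = -11. For fixed y, x³ = 26·y³ − 11, so a solution requires the RHS to be a perfect cube.
Strategy: iterate y from -35 to 35, compute RHS = 26·y³ − 11, and check whether it is a (positive or negative) perfect cube.
Check small values of y:
  y = 0: RHS = -11 is not a perfect cube.
  y = 1: RHS = 15 is not a perfect cube.
  y = -1: RHS = -37 is not a perfect cube.
  y = 2: RHS = 197 is not a perfect cube.
  y = -2: RHS = -219 is not a perfect cube.
  y = 3: RHS = 691 is not a perfect cube.
  y = -3: RHS = -713 is not a perfect cube.
Continuing the search up to |y| = 35 finds no solutions either.
No (x, y) in the scanned range satisfies the equation.

No integer solutions with |y| ≤ 35.


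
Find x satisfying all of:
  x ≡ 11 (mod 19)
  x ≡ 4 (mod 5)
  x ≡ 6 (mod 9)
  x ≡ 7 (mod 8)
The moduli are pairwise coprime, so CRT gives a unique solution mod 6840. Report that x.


Product of moduli M = 19 · 5 · 9 · 8 = 6840.
Merge one congruence at a time:
  Start: x ≡ 11 (mod 19).
  Combine with x ≡ 4 (mod 5); new modulus lcm = 95.
    Write x = 11 + 19·t and substitute into x ≡ 4 (mod 5): 19·t ≡ 4 − 11 = -7 (mod 5).
    Reduce coefficients mod 5: 4·t ≡ 3 (mod 5).
    The inverse of 4 mod 5 is 4 (since 4·4 = 16 = 3·5 + 1), so t ≡ 4·3 = 12 ≡ 2 (mod 5).
    Then x = 11 + 19·2 = 49, valid modulo lcm(19, 5) = 95: x ≡ 49 (mod 95).
  Combine with x ≡ 6 (mod 9); new modulus lcm = 855.
    Write x = 49 + 95·t and substitute into x ≡ 6 (mod 9): 95·t ≡ 6 − 49 = -43 (mod 9).
    Reduce coefficients mod 9: 5·t ≡ 2 (mod 9).
    The inverse of 5 mod 9 is 2 (since 5·2 = 10 = 1·9 + 1), so t ≡ 2·2 = 4 ≡ 4 (mod 9).
    Then x = 49 + 95·4 = 429, valid modulo lcm(95, 9) = 855: x ≡ 429 (mod 855).
  Combine with x ≡ 7 (mod 8); new modulus lcm = 6840.
    Write x = 429 + 855·t and substitute into x ≡ 7 (mod 8): 855·t ≡ 7 − 429 = -422 (mod 8).
    Reduce coefficients mod 8: 7·t ≡ 2 (mod 8).
    The inverse of 7 mod 8 is 7 (since 7·7 = 49 = 6·8 + 1), so t ≡ 7·2 = 14 ≡ 6 (mod 8).
    Then x = 429 + 855·6 = 5559, valid modulo lcm(855, 8) = 6840: x ≡ 5559 (mod 6840).
Verify against each original: 5559 mod 19 = 11, 5559 mod 5 = 4, 5559 mod 9 = 6, 5559 mod 8 = 7.

x ≡ 5559 (mod 6840).


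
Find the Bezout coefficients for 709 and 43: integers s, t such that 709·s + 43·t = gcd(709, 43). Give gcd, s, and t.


Euclidean algorithm on (709, 43) — divide until remainder is 0:
  709 = 16 · 43 + 21
  43 = 2 · 21 + 1
  21 = 21 · 1 + 0
gcd(709, 43) = 1.
Track Bezout coefficients alongside the remainders: start with r₀ = 709 = a·1 + b·0 (s = 1, t = 0) and r₁ = 43 = a·0 + b·1 (s = 0, t = 1); each new remainder r_{k+1} = r_{k-1} − q_k·r_k inherits s_{k+1} = s_{k-1} − q_k·s_k, t_{k+1} = t_{k-1} − q_k·t_k, so r_k = a·s_k + b·t_k at every step:
  q = 16: r = 21, s = 1 − 16·0 = 1, t = 0 − 16·1 = -16  (check: 709·1 + 43·(-16) = 21)
  q = 2: r = 1, s = 0 − 2·1 = -2, t = 1 − 2·(-16) = 33  (check: 709·(-2) + 43·33 = 1)
The row with r = 1 (the gcd) gives the Bezout coefficients s = -2, t = 33.
Result: 709 · (-2) + 43 · (33) = 1.

gcd(709, 43) = 1; s = -2, t = 33 (check: 709·(-2) + 43·33 = 1).


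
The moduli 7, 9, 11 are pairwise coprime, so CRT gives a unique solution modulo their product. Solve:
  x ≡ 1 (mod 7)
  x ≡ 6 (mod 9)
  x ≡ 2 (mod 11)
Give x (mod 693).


Moduli 7, 9, 11 are pairwise coprime; by CRT there is a unique solution modulo M = 7 · 9 · 11 = 693.
Solve pairwise, accumulating the modulus:
  Start with x ≡ 1 (mod 7).
  Combine with x ≡ 6 (mod 9): since gcd(7, 9) = 1, we get a unique residue mod 63.
    Write x = 1 + 7·t and substitute into x ≡ 6 (mod 9): 7·t ≡ 6 − 1 = 5 (mod 9).
    The inverse of 7 mod 9 is 4 (since 7·4 = 28 = 3·9 + 1), so t ≡ 4·5 = 20 ≡ 2 (mod 9).
    Then x = 1 + 7·2 = 15, valid modulo lcm(7, 9) = 63: x ≡ 15 (mod 63).
  Combine with x ≡ 2 (mod 11): since gcd(63, 11) = 1, we get a unique residue mod 693.
    Write x = 15 + 63·t and substitute into x ≡ 2 (mod 11): 63·t ≡ 2 − 15 = -13 (mod 11).
    Reduce coefficients mod 11: 8·t ≡ 9 (mod 11).
    The inverse of 8 mod 11 is 7 (since 8·7 = 56 = 5·11 + 1), so t ≡ 7·9 = 63 ≡ 8 (mod 11).
    Then x = 15 + 63·8 = 519, valid modulo lcm(63, 11) = 693: x ≡ 519 (mod 693).
Verify: 519 mod 7 = 1 ✓, 519 mod 9 = 6 ✓, 519 mod 11 = 2 ✓.

x ≡ 519 (mod 693).


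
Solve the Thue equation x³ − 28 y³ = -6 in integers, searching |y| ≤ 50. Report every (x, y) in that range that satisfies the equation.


The equation is x³ - 28y³ = -6. For fixed y, x³ = 28·y³ − 6, so a solution requires the RHS to be a perfect cube.
Strategy: iterate y from -50 to 50, compute RHS = 28·y³ − 6, and check whether it is a (positive or negative) perfect cube.
Check small values of y:
  y = 0: RHS = -6 is not a perfect cube.
  y = 1: RHS = 22 is not a perfect cube.
  y = -1: RHS = -34 is not a perfect cube.
  y = 2: RHS = 218 is not a perfect cube.
  y = -2: RHS = -230 is not a perfect cube.
  y = 3: RHS = 750 is not a perfect cube.
  y = -3: RHS = -762 is not a perfect cube.
Continuing the search up to |y| = 50 finds no solutions either.
No (x, y) in the scanned range satisfies the equation.

No integer solutions with |y| ≤ 50.


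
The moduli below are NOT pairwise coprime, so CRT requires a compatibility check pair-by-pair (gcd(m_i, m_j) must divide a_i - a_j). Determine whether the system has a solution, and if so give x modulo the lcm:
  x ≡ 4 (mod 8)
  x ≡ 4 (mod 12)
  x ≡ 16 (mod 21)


Moduli 8, 12, 21 are not pairwise coprime, so CRT works modulo lcm(m_i) when all pairwise compatibility conditions hold.
Pairwise compatibility: gcd(m_i, m_j) must divide a_i - a_j for every pair.
Merge one congruence at a time:
  Start: x ≡ 4 (mod 8).
  Combine with x ≡ 4 (mod 12): gcd(8, 12) = 4; 4 - 4 = 0, which IS divisible by 4, so compatible.
    Write x = 4 + 8·t and substitute into x ≡ 4 (mod 12): 8·t ≡ 4 − 4 = 0 (mod 12).
    Divide the congruence (and modulus) by g = 4: 2·t ≡ 0 (mod 3).
    The inverse of 2 mod 3 is 2 (since 2·2 = 4 = 1·3 + 1), so t ≡ 2·0 = 0 ≡ 0 (mod 3).
    Then x = 4 + 8·0 = 4, valid modulo lcm(8, 12) = 24: x ≡ 4 (mod 24).
  Combine with x ≡ 16 (mod 21): gcd(24, 21) = 3; 16 - 4 = 12, which IS divisible by 3, so compatible.
    Write x = 4 + 24·t and substitute into x ≡ 16 (mod 21): 24·t ≡ 16 − 4 = 12 (mod 21).
    Divide the congruence (and modulus) by g = 3: 8·t ≡ 4 (mod 7).
    Reduce coefficients mod 7: 1·t ≡ 4 (mod 7).
    So t ≡ 4 (mod 7).
    Then x = 4 + 24·4 = 100, valid modulo lcm(24, 21) = 168: x ≡ 100 (mod 168).
Verify: 100 mod 8 = 4, 100 mod 12 = 4, 100 mod 21 = 16.

x ≡ 100 (mod 168).


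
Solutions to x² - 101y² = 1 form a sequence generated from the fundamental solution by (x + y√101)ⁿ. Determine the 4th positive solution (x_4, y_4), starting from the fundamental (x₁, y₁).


Step 1: Find the fundamental solution (x₁, y₁) of x² - 101y² = 1.
  Expand √101 as a continued fraction. a₀ = ⌊√101⌋ = 10; iterate m_{k+1} = d_k·a_k − m_k, d_{k+1} = (101 − m_{k+1}²)/d_k, a_{k+1} = ⌊(a₀ + m_{k+1})/d_{k+1}⌋ (starting m₀ = 0, d₀ = 1), with convergents p_k = a_k·p_{k-1} + p_{k-2}, q_k = a_k·q_{k-1} + q_{k-2} (p₋₁ = 1, q₋₁ = 0):
  k = 0: a₀ = 10; p₀/q₀ = 10/1; p₀² − 101·q₀² = 100 − 101 = -1.
  k = 1: m = 10, d = 1, a = ⌊(10 + 10)/1⌋ = 20; p/q = (20·10 + 1)/(20·1 + 0) = 201/20; p² − 101·q² = 40401 − 40400 = 1.
  The first convergent with p² − 101·q² = 1 gives the fundamental solution (x₁, y₁) = (201, 20).
Step 2: Apply the recurrence (x_{n+1}, y_{n+1}) = (x₁x_n + 101y₁y_n, x₁y_n + y₁x_n) repeatedly.
  From (x_1, y_1) = (201, 20): x_2 = 201·201 + 101·20·20 = 80801; y_2 = 201·20 + 20·201 = 8040.
  From (x_2, y_2) = (80801, 8040): x_3 = 201·80801 + 101·20·8040 = 32481801; y_3 = 201·8040 + 20·80801 = 3232060.
  From (x_3, y_3) = (32481801, 3232060): x_4 = 201·32481801 + 101·20·3232060 = 13057603201; y_4 = 201·3232060 + 20·32481801 = 1299280080.
Step 3: Verify x_4² - 101·y_4² = 170501001354765446401 - 170501001354765446400 = 1 (should be 1). ✓

(x_1, y_1) = (201, 20); (x_4, y_4) = (13057603201, 1299280080).


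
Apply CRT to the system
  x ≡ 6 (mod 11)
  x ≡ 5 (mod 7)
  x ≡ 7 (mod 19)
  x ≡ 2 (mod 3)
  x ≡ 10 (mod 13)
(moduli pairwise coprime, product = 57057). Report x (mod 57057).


Product of moduli M = 11 · 7 · 19 · 3 · 13 = 57057.
Merge one congruence at a time:
  Start: x ≡ 6 (mod 11).
  Combine with x ≡ 5 (mod 7); new modulus lcm = 77.
    Write x = 6 + 11·t and substitute into x ≡ 5 (mod 7): 11·t ≡ 5 − 6 = -1 (mod 7).
    Reduce coefficients mod 7: 4·t ≡ 6 (mod 7).
    The inverse of 4 mod 7 is 2 (since 4·2 = 8 = 1·7 + 1), so t ≡ 2·6 = 12 ≡ 5 (mod 7).
    Then x = 6 + 11·5 = 61, valid modulo lcm(11, 7) = 77: x ≡ 61 (mod 77).
  Combine with x ≡ 7 (mod 19); new modulus lcm = 1463.
    Write x = 61 + 77·t and substitute into x ≡ 7 (mod 19): 77·t ≡ 7 − 61 = -54 (mod 19).
    Reduce coefficients mod 19: 1·t ≡ 3 (mod 19).
    So t ≡ 3 (mod 19).
    Then x = 61 + 77·3 = 292, valid modulo lcm(77, 19) = 1463: x ≡ 292 (mod 1463).
  Combine with x ≡ 2 (mod 3); new modulus lcm = 4389.
    Write x = 292 + 1463·t and substitute into x ≡ 2 (mod 3): 1463·t ≡ 2 − 292 = -290 (mod 3).
    Reduce coefficients mod 3: 2·t ≡ 1 (mod 3).
    The inverse of 2 mod 3 is 2 (since 2·2 = 4 = 1·3 + 1), so t ≡ 2·1 = 2 ≡ 2 (mod 3).
    Then x = 292 + 1463·2 = 3218, valid modulo lcm(1463, 3) = 4389: x ≡ 3218 (mod 4389).
  Combine with x ≡ 10 (mod 13); new modulus lcm = 57057.
    Write x = 3218 + 4389·t and substitute into x ≡ 10 (mod 13): 4389·t ≡ 10 − 3218 = -3208 (mod 13).
    Reduce coefficients mod 13: 8·t ≡ 3 (mod 13).
    The inverse of 8 mod 13 is 5 (since 8·5 = 40 = 3·13 + 1), so t ≡ 5·3 = 15 ≡ 2 (mod 13).
    Then x = 3218 + 4389·2 = 11996, valid modulo lcm(4389, 13) = 57057: x ≡ 11996 (mod 57057).
Verify against each original: 11996 mod 11 = 6, 11996 mod 7 = 5, 11996 mod 19 = 7, 11996 mod 3 = 2, 11996 mod 13 = 10.

x ≡ 11996 (mod 57057).


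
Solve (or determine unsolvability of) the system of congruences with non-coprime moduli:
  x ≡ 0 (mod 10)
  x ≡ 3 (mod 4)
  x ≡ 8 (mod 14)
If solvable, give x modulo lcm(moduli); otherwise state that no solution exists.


Moduli 10, 4, 14 are not pairwise coprime, so CRT works modulo lcm(m_i) when all pairwise compatibility conditions hold.
Pairwise compatibility: gcd(m_i, m_j) must divide a_i - a_j for every pair.
Merge one congruence at a time:
  Start: x ≡ 0 (mod 10).
  Combine with x ≡ 3 (mod 4): gcd(10, 4) = 2, and 3 - 0 = 3 is NOT divisible by 2.
    ⇒ system is inconsistent (no integer solution).

No solution (the system is inconsistent).


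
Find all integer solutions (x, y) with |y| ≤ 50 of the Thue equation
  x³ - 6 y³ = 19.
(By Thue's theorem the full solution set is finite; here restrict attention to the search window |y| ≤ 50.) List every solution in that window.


The equation is x³ - 6y³ = 19. For fixed y, x³ = 6·y³ + 19, so a solution requires the RHS to be a perfect cube.
Strategy: iterate y from -50 to 50, compute RHS = 6·y³ + 19, and check whether it is a (positive or negative) perfect cube.
Check small values of y:
  y = 0: RHS = 19 is not a perfect cube.
  y = 1: RHS = 25 is not a perfect cube.
  y = -1: RHS = 13 is not a perfect cube.
  y = 2: RHS = 67 is not a perfect cube.
  y = -2: RHS = -29 is not a perfect cube.
  y = 3: RHS = 181 is not a perfect cube.
  y = -3: RHS = -143 is not a perfect cube.
Continuing the search up to |y| = 50 finds no solutions either.
No (x, y) in the scanned range satisfies the equation.

No integer solutions with |y| ≤ 50.


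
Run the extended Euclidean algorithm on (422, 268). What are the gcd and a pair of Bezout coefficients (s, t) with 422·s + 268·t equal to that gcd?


Euclidean algorithm on (422, 268) — divide until remainder is 0:
  422 = 1 · 268 + 154
  268 = 1 · 154 + 114
  154 = 1 · 114 + 40
  114 = 2 · 40 + 34
  40 = 1 · 34 + 6
  34 = 5 · 6 + 4
  6 = 1 · 4 + 2
  4 = 2 · 2 + 0
gcd(422, 268) = 2.
Track Bezout coefficients alongside the remainders: start with r₀ = 422 = a·1 + b·0 (s = 1, t = 0) and r₁ = 268 = a·0 + b·1 (s = 0, t = 1); each new remainder r_{k+1} = r_{k-1} − q_k·r_k inherits s_{k+1} = s_{k-1} − q_k·s_k, t_{k+1} = t_{k-1} − q_k·t_k, so r_k = a·s_k + b·t_k at every step:
  q = 1: r = 154, s = 1 − 1·0 = 1, t = 0 − 1·1 = -1  (check: 422·1 + 268·(-1) = 154)
  q = 1: r = 114, s = 0 − 1·1 = -1, t = 1 − 1·(-1) = 2  (check: 422·(-1) + 268·2 = 114)
  q = 1: r = 40, s = 1 − 1·(-1) = 2, t = -1 − 1·2 = -3  (check: 422·2 + 268·(-3) = 40)
  q = 2: r = 34, s = -1 − 2·2 = -5, t = 2 − 2·(-3) = 8  (check: 422·(-5) + 268·8 = 34)
  q = 1: r = 6, s = 2 − 1·(-5) = 7, t = -3 − 1·8 = -11  (check: 422·7 + 268·(-11) = 6)
  q = 5: r = 4, s = -5 − 5·7 = -40, t = 8 − 5·(-11) = 63  (check: 422·(-40) + 268·63 = 4)
  q = 1: r = 2, s = 7 − 1·(-40) = 47, t = -11 − 1·63 = -74  (check: 422·47 + 268·(-74) = 2)
The row with r = 2 (the gcd) gives the Bezout coefficients s = 47, t = -74.
Result: 422 · (47) + 268 · (-74) = 2.

gcd(422, 268) = 2; s = 47, t = -74 (check: 422·47 + 268·(-74) = 2).


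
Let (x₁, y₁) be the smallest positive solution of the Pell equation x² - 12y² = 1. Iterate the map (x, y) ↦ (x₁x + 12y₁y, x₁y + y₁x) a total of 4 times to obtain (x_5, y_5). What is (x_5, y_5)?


Step 1: Find the fundamental solution (x₁, y₁) of x² - 12y² = 1.
  Expand √12 as a continued fraction. a₀ = ⌊√12⌋ = 3; iterate m_{k+1} = d_k·a_k − m_k, d_{k+1} = (12 − m_{k+1}²)/d_k, a_{k+1} = ⌊(a₀ + m_{k+1})/d_{k+1}⌋ (starting m₀ = 0, d₀ = 1), with convergents p_k = a_k·p_{k-1} + p_{k-2}, q_k = a_k·q_{k-1} + q_{k-2} (p₋₁ = 1, q₋₁ = 0):
  k = 0: a₀ = 3; p₀/q₀ = 3/1; p₀² − 12·q₀² = 9 − 12 = -3.
  k = 1: m = 3, d = 3, a = ⌊(3 + 3)/3⌋ = 2; p/q = (2·3 + 1)/(2·1 + 0) = 7/2; p² − 12·q² = 49 − 48 = 1.
  The first convergent with p² − 12·q² = 1 gives the fundamental solution (x₁, y₁) = (7, 2).
Step 2: Apply the recurrence (x_{n+1}, y_{n+1}) = (x₁x_n + 12y₁y_n, x₁y_n + y₁x_n) repeatedly.
  From (x_1, y_1) = (7, 2): x_2 = 7·7 + 12·2·2 = 97; y_2 = 7·2 + 2·7 = 28.
  From (x_2, y_2) = (97, 28): x_3 = 7·97 + 12·2·28 = 1351; y_3 = 7·28 + 2·97 = 390.
  From (x_3, y_3) = (1351, 390): x_4 = 7·1351 + 12·2·390 = 18817; y_4 = 7·390 + 2·1351 = 5432.
  From (x_4, y_4) = (18817, 5432): x_5 = 7·18817 + 12·2·5432 = 262087; y_5 = 7·5432 + 2·18817 = 75658.
Step 3: Verify x_5² - 12·y_5² = 68689595569 - 68689595568 = 1 (should be 1). ✓

(x_1, y_1) = (7, 2); (x_5, y_5) = (262087, 75658).


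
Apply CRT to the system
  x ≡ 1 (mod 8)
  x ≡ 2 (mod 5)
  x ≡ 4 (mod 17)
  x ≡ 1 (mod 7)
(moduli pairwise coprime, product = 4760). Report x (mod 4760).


Product of moduli M = 8 · 5 · 17 · 7 = 4760.
Merge one congruence at a time:
  Start: x ≡ 1 (mod 8).
  Combine with x ≡ 2 (mod 5); new modulus lcm = 40.
    Write x = 1 + 8·t and substitute into x ≡ 2 (mod 5): 8·t ≡ 2 − 1 = 1 (mod 5).
    Reduce coefficients mod 5: 3·t ≡ 1 (mod 5).
    The inverse of 3 mod 5 is 2 (since 3·2 = 6 = 1·5 + 1), so t ≡ 2·1 = 2 ≡ 2 (mod 5).
    Then x = 1 + 8·2 = 17, valid modulo lcm(8, 5) = 40: x ≡ 17 (mod 40).
  Combine with x ≡ 4 (mod 17); new modulus lcm = 680.
    Write x = 17 + 40·t and substitute into x ≡ 4 (mod 17): 40·t ≡ 4 − 17 = -13 (mod 17).
    Reduce coefficients mod 17: 6·t ≡ 4 (mod 17).
    The inverse of 6 mod 17 is 3 (since 6·3 = 18 = 1·17 + 1), so t ≡ 3·4 = 12 ≡ 12 (mod 17).
    Then x = 17 + 40·12 = 497, valid modulo lcm(40, 17) = 680: x ≡ 497 (mod 680).
  Combine with x ≡ 1 (mod 7); new modulus lcm = 4760.
    Write x = 497 + 680·t and substitute into x ≡ 1 (mod 7): 680·t ≡ 1 − 497 = -496 (mod 7).
    Reduce coefficients mod 7: 1·t ≡ 1 (mod 7).
    So t ≡ 1 (mod 7).
    Then x = 497 + 680·1 = 1177, valid modulo lcm(680, 7) = 4760: x ≡ 1177 (mod 4760).
Verify against each original: 1177 mod 8 = 1, 1177 mod 5 = 2, 1177 mod 17 = 4, 1177 mod 7 = 1.

x ≡ 1177 (mod 4760).


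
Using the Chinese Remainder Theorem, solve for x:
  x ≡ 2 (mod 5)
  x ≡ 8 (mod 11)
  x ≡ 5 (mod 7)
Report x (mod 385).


Moduli 5, 11, 7 are pairwise coprime; by CRT there is a unique solution modulo M = 5 · 11 · 7 = 385.
Solve pairwise, accumulating the modulus:
  Start with x ≡ 2 (mod 5).
  Combine with x ≡ 8 (mod 11): since gcd(5, 11) = 1, we get a unique residue mod 55.
    Write x = 2 + 5·t and substitute into x ≡ 8 (mod 11): 5·t ≡ 8 − 2 = 6 (mod 11).
    The inverse of 5 mod 11 is 9 (since 5·9 = 45 = 4·11 + 1), so t ≡ 9·6 = 54 ≡ 10 (mod 11).
    Then x = 2 + 5·10 = 52, valid modulo lcm(5, 11) = 55: x ≡ 52 (mod 55).
  Combine with x ≡ 5 (mod 7): since gcd(55, 7) = 1, we get a unique residue mod 385.
    Write x = 52 + 55·t and substitute into x ≡ 5 (mod 7): 55·t ≡ 5 − 52 = -47 (mod 7).
    Reduce coefficients mod 7: 6·t ≡ 2 (mod 7).
    The inverse of 6 mod 7 is 6 (since 6·6 = 36 = 5·7 + 1), so t ≡ 6·2 = 12 ≡ 5 (mod 7).
    Then x = 52 + 55·5 = 327, valid modulo lcm(55, 7) = 385: x ≡ 327 (mod 385).
Verify: 327 mod 5 = 2 ✓, 327 mod 11 = 8 ✓, 327 mod 7 = 5 ✓.

x ≡ 327 (mod 385).


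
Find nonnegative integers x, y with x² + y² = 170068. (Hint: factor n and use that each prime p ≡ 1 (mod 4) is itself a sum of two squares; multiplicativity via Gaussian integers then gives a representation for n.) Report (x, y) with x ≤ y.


Step 1: Factor n = 170068 = 2^2 · 17 · 41 · 61.
Step 2: Check the mod-4 condition on each prime factor: 2 = 2 (special); 17 ≡ 1 (mod 4), exponent 1; 41 ≡ 1 (mod 4), exponent 1; 61 ≡ 1 (mod 4), exponent 1.
All primes ≡ 3 (mod 4) appear to even exponent (or don't appear), so by the two-squares theorem n IS expressible as a sum of two squares.
Step 3: Build a representation. Group n = k² · m with k = 2 and m = 17 · 41 · 61 = 42517 (a product of primes ≡ 1 (mod 4)); a representation of m scales to one of n via (k·x)² + (k·y)² = k²(x² + y²). Each prime p ≡ 1 (mod 4) is itself a sum of two squares; find a² by testing p − a² for a perfect square:
  17: 17 − 1² = 16 = 4² ⇒ 17 = 1² + 4².
  41: 41 − 1² = 40, 41 − 2² = 37, 41 − 3² = 32, 41 − 4² = 25 = 5² ⇒ 41 = 4² + 5².
  61: 61 − 1² = 60, 61 − 2² = 57, 61 − 3² = 52, 61 − 4² = 45, 61 − 5² = 36 = 6² ⇒ 61 = 5² + 6².
  Combine using the Brahmagupta–Fibonacci identity (a² + b²)(c² + d²) = (ac − bd)² + (ad + bc)² = (ac + bd)² + (ad − bc)²:
  17 · 41 = 697: from (1² + 4²)(4² + 5²), take (1·4 − 4·5, 1·5 + 4·4) = (4 − 20, 5 + 16) = (-16, 21); dropping signs (only squares matter) gives (16, 21); check 16² + 21² = 256 + 441 = 697 ✓.
  697 · 61 = 42517: from (16² + 21²)(5² + 6²), take (16·5 − 21·6, 16·6 + 21·5) = (80 − 126, 96 + 105) = (-46, 201); dropping signs (only squares matter) gives (46, 201); check 46² + 201² = 2116 + 40401 = 42517 ✓.
  Scale by k = 2: (2·46, 2·201) = (92, 402).
Step 4: Order so x ≤ y and verify: 92² + 402² = 8464 + 161604 = 170068 = n. ✓

n = 170068 = 92² + 402² (one valid representation with x ≤ y).


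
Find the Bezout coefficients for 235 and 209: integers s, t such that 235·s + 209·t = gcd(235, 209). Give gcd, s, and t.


Euclidean algorithm on (235, 209) — divide until remainder is 0:
  235 = 1 · 209 + 26
  209 = 8 · 26 + 1
  26 = 26 · 1 + 0
gcd(235, 209) = 1.
Track Bezout coefficients alongside the remainders: start with r₀ = 235 = a·1 + b·0 (s = 1, t = 0) and r₁ = 209 = a·0 + b·1 (s = 0, t = 1); each new remainder r_{k+1} = r_{k-1} − q_k·r_k inherits s_{k+1} = s_{k-1} − q_k·s_k, t_{k+1} = t_{k-1} − q_k·t_k, so r_k = a·s_k + b·t_k at every step:
  q = 1: r = 26, s = 1 − 1·0 = 1, t = 0 − 1·1 = -1  (check: 235·1 + 209·(-1) = 26)
  q = 8: r = 1, s = 0 − 8·1 = -8, t = 1 − 8·(-1) = 9  (check: 235·(-8) + 209·9 = 1)
The row with r = 1 (the gcd) gives the Bezout coefficients s = -8, t = 9.
Result: 235 · (-8) + 209 · (9) = 1.

gcd(235, 209) = 1; s = -8, t = 9 (check: 235·(-8) + 209·9 = 1).


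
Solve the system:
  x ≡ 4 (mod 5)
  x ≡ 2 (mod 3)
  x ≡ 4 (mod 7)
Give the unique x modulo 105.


Moduli 5, 3, 7 are pairwise coprime; by CRT there is a unique solution modulo M = 5 · 3 · 7 = 105.
Solve pairwise, accumulating the modulus:
  Start with x ≡ 4 (mod 5).
  Combine with x ≡ 2 (mod 3): since gcd(5, 3) = 1, we get a unique residue mod 15.
    Write x = 4 + 5·t and substitute into x ≡ 2 (mod 3): 5·t ≡ 2 − 4 = -2 (mod 3).
    Reduce coefficients mod 3: 2·t ≡ 1 (mod 3).
    The inverse of 2 mod 3 is 2 (since 2·2 = 4 = 1·3 + 1), so t ≡ 2·1 = 2 ≡ 2 (mod 3).
    Then x = 4 + 5·2 = 14, valid modulo lcm(5, 3) = 15: x ≡ 14 (mod 15).
  Combine with x ≡ 4 (mod 7): since gcd(15, 7) = 1, we get a unique residue mod 105.
    Write x = 14 + 15·t and substitute into x ≡ 4 (mod 7): 15·t ≡ 4 − 14 = -10 (mod 7).
    Reduce coefficients mod 7: 1·t ≡ 4 (mod 7).
    So t ≡ 4 (mod 7).
    Then x = 14 + 15·4 = 74, valid modulo lcm(15, 7) = 105: x ≡ 74 (mod 105).
Verify: 74 mod 5 = 4 ✓, 74 mod 3 = 2 ✓, 74 mod 7 = 4 ✓.

x ≡ 74 (mod 105).


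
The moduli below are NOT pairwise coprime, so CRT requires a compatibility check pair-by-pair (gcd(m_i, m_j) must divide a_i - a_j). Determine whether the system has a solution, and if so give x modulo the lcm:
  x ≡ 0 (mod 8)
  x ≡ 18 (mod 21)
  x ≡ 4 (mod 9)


Moduli 8, 21, 9 are not pairwise coprime, so CRT works modulo lcm(m_i) when all pairwise compatibility conditions hold.
Pairwise compatibility: gcd(m_i, m_j) must divide a_i - a_j for every pair.
Merge one congruence at a time:
  Start: x ≡ 0 (mod 8).
  Combine with x ≡ 18 (mod 21): gcd(8, 21) = 1; 18 - 0 = 18, which IS divisible by 1, so compatible.
    Write x = 0 + 8·t and substitute into x ≡ 18 (mod 21): 8·t ≡ 18 − 0 = 18 (mod 21).
    The inverse of 8 mod 21 is 8 (since 8·8 = 64 = 3·21 + 1), so t ≡ 8·18 = 144 ≡ 18 (mod 21).
    Then x = 0 + 8·18 = 144, valid modulo lcm(8, 21) = 168: x ≡ 144 (mod 168).
  Combine with x ≡ 4 (mod 9): gcd(168, 9) = 3, and 4 - 144 = -140 is NOT divisible by 3.
    ⇒ system is inconsistent (no integer solution).

No solution (the system is inconsistent).


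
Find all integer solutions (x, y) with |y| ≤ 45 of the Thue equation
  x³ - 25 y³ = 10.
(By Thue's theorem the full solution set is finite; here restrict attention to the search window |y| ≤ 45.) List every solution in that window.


The equation is x³ - 25y³ = 10. For fixed y, x³ = 25·y³ + 10, so a solution requires the RHS to be a perfect cube.
Strategy: iterate y from -45 to 45, compute RHS = 25·y³ + 10, and check whether it is a (positive or negative) perfect cube.
Check small values of y:
  y = 0: RHS = 10 is not a perfect cube.
  y = 1: RHS = 35 is not a perfect cube.
  y = -1: RHS = -15 is not a perfect cube.
  y = 2: RHS = 210 is not a perfect cube.
  y = -2: RHS = -190 is not a perfect cube.
  y = 3: RHS = 685 is not a perfect cube.
  y = -3: RHS = -665 is not a perfect cube.
Continuing the search up to |y| = 45 finds no solutions either.
No (x, y) in the scanned range satisfies the equation.

No integer solutions with |y| ≤ 45.


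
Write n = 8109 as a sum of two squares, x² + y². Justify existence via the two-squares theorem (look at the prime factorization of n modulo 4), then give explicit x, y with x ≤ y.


Step 1: Factor n = 8109 = 3^2 · 17 · 53.
Step 2: Check the mod-4 condition on each prime factor: 3 ≡ 3 (mod 4), exponent 2 (must be even); 17 ≡ 1 (mod 4), exponent 1; 53 ≡ 1 (mod 4), exponent 1.
All primes ≡ 3 (mod 4) appear to even exponent (or don't appear), so by the two-squares theorem n IS expressible as a sum of two squares.
Step 3: Build a representation. Group n = k² · m with k = 3 and m = 17 · 53 = 901 (a product of primes ≡ 1 (mod 4)); a representation of m scales to one of n via (k·x)² + (k·y)² = k²(x² + y²). Each prime p ≡ 1 (mod 4) is itself a sum of two squares; find a² by testing p − a² for a perfect square:
  17: 17 − 1² = 16 = 4² ⇒ 17 = 1² + 4².
  53: 53 − 1² = 52, 53 − 2² = 49 = 7² ⇒ 53 = 2² + 7².
  Combine using the Brahmagupta–Fibonacci identity (a² + b²)(c² + d²) = (ac − bd)² + (ad + bc)² = (ac + bd)² + (ad − bc)²:
  17 · 53 = 901: from (1² + 4²)(2² + 7²), take (1·2 − 4·7, 1·7 + 4·2) = (2 − 28, 7 + 8) = (-26, 15); dropping signs (only squares matter) gives (26, 15); check 26² + 15² = 676 + 225 = 901 ✓.
  Scale by k = 3: (3·26, 3·15) = (78, 45).
Step 4: Order so x ≤ y and verify: 45² + 78² = 2025 + 6084 = 8109 = n. ✓

n = 8109 = 45² + 78² (one valid representation with x ≤ y).


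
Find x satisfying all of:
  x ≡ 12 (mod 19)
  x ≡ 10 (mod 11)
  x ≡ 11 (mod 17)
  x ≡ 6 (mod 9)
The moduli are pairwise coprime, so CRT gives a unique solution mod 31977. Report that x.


Product of moduli M = 19 · 11 · 17 · 9 = 31977.
Merge one congruence at a time:
  Start: x ≡ 12 (mod 19).
  Combine with x ≡ 10 (mod 11); new modulus lcm = 209.
    Write x = 12 + 19·t and substitute into x ≡ 10 (mod 11): 19·t ≡ 10 − 12 = -2 (mod 11).
    Reduce coefficients mod 11: 8·t ≡ 9 (mod 11).
    The inverse of 8 mod 11 is 7 (since 8·7 = 56 = 5·11 + 1), so t ≡ 7·9 = 63 ≡ 8 (mod 11).
    Then x = 12 + 19·8 = 164, valid modulo lcm(19, 11) = 209: x ≡ 164 (mod 209).
  Combine with x ≡ 11 (mod 17); new modulus lcm = 3553.
    Write x = 164 + 209·t and substitute into x ≡ 11 (mod 17): 209·t ≡ 11 − 164 = -153 (mod 17).
    Reduce coefficients mod 17: 5·t ≡ 0 (mod 17).
    The inverse of 5 mod 17 is 7 (since 5·7 = 35 = 2·17 + 1), so t ≡ 7·0 = 0 ≡ 0 (mod 17).
    Then x = 164 + 209·0 = 164, valid modulo lcm(209, 17) = 3553: x ≡ 164 (mod 3553).
  Combine with x ≡ 6 (mod 9); new modulus lcm = 31977.
    Write x = 164 + 3553·t and substitute into x ≡ 6 (mod 9): 3553·t ≡ 6 − 164 = -158 (mod 9).
    Reduce coefficients mod 9: 7·t ≡ 4 (mod 9).
    The inverse of 7 mod 9 is 4 (since 7·4 = 28 = 3·9 + 1), so t ≡ 4·4 = 16 ≡ 7 (mod 9).
    Then x = 164 + 3553·7 = 25035, valid modulo lcm(3553, 9) = 31977: x ≡ 25035 (mod 31977).
Verify against each original: 25035 mod 19 = 12, 25035 mod 11 = 10, 25035 mod 17 = 11, 25035 mod 9 = 6.

x ≡ 25035 (mod 31977).


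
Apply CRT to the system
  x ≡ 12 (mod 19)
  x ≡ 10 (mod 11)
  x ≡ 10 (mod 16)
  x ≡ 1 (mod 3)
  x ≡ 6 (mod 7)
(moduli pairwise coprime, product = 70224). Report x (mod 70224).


Product of moduli M = 19 · 11 · 16 · 3 · 7 = 70224.
Merge one congruence at a time:
  Start: x ≡ 12 (mod 19).
  Combine with x ≡ 10 (mod 11); new modulus lcm = 209.
    Write x = 12 + 19·t and substitute into x ≡ 10 (mod 11): 19·t ≡ 10 − 12 = -2 (mod 11).
    Reduce coefficients mod 11: 8·t ≡ 9 (mod 11).
    The inverse of 8 mod 11 is 7 (since 8·7 = 56 = 5·11 + 1), so t ≡ 7·9 = 63 ≡ 8 (mod 11).
    Then x = 12 + 19·8 = 164, valid modulo lcm(19, 11) = 209: x ≡ 164 (mod 209).
  Combine with x ≡ 10 (mod 16); new modulus lcm = 3344.
    Write x = 164 + 209·t and substitute into x ≡ 10 (mod 16): 209·t ≡ 10 − 164 = -154 (mod 16).
    Reduce coefficients mod 16: 1·t ≡ 6 (mod 16).
    So t ≡ 6 (mod 16).
    Then x = 164 + 209·6 = 1418, valid modulo lcm(209, 16) = 3344: x ≡ 1418 (mod 3344).
  Combine with x ≡ 1 (mod 3); new modulus lcm = 10032.
    Write x = 1418 + 3344·t and substitute into x ≡ 1 (mod 3): 3344·t ≡ 1 − 1418 = -1417 (mod 3).
    Reduce coefficients mod 3: 2·t ≡ 2 (mod 3).
    The inverse of 2 mod 3 is 2 (since 2·2 = 4 = 1·3 + 1), so t ≡ 2·2 = 4 ≡ 1 (mod 3).
    Then x = 1418 + 3344·1 = 4762, valid modulo lcm(3344, 3) = 10032: x ≡ 4762 (mod 10032).
  Combine with x ≡ 6 (mod 7); new modulus lcm = 70224.
    Write x = 4762 + 10032·t and substitute into x ≡ 6 (mod 7): 10032·t ≡ 6 − 4762 = -4756 (mod 7).
    Reduce coefficients mod 7: 1·t ≡ 4 (mod 7).
    So t ≡ 4 (mod 7).
    Then x = 4762 + 10032·4 = 44890, valid modulo lcm(10032, 7) = 70224: x ≡ 44890 (mod 70224).
Verify against each original: 44890 mod 19 = 12, 44890 mod 11 = 10, 44890 mod 16 = 10, 44890 mod 3 = 1, 44890 mod 7 = 6.

x ≡ 44890 (mod 70224).
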